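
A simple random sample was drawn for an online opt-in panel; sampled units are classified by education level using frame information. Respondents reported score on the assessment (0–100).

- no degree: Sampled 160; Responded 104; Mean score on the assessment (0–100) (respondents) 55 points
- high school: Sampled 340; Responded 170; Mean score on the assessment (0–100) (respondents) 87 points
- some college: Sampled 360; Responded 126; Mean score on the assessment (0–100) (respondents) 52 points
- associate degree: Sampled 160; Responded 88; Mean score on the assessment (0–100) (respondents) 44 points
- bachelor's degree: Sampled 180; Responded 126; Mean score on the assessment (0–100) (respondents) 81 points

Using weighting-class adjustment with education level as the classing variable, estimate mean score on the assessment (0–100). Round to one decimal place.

Class response rates: no degree 104/160 = 65%, high school 170/340 = 50%, some college 126/360 = 35%, associate degree 88/160 = 55%, bachelor's degree 126/180 = 70%.
Each respondent's weight = sampled/responded in their class; summing within a class gives n_sampled, so:
  no degree: 160 × 55 = 8800
  high school: 340 × 87 = 29,580
  some college: 360 × 52 = 18,720
  associate degree: 160 × 44 = 7040
  bachelor's degree: 180 × 81 = 14,580
Adjusted estimate = 78,720 / 1,200 = 65.6 → 65.6.

65.6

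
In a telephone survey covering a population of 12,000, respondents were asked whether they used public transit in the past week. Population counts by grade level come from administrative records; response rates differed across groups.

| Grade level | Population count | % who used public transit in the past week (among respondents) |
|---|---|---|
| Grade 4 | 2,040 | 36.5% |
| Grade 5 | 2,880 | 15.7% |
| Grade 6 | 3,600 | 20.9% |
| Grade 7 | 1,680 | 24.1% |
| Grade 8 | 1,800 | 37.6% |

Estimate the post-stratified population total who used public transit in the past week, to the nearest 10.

3,030

Apply each group's respondent rate to its population count:
  Grade 4: 2,040 × 36.5% = 744.6
  Grade 5: 2,880 × 15.7% = 452.16
  Grade 6: 3,600 × 20.9% = 752.4
  Grade 7: 1,680 × 24.1% = 404.88
  Grade 8: 1,800 × 37.6% = 676.8
Estimated total = 3030.84 → 3,030.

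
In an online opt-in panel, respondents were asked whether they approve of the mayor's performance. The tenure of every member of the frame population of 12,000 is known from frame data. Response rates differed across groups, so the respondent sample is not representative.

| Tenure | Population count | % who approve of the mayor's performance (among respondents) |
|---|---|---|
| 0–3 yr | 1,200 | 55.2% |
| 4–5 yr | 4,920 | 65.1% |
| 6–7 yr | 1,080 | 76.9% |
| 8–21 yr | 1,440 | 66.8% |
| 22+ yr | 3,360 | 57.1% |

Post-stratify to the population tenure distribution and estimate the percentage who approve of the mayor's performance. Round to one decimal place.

Reweight to the known tenure distribution:
  0–3 yr: (1,200/12,000) × 55.2 = 5.52
  4–5 yr: (4,920/12,000) × 65.1 = 26.691
  6–7 yr: (1,080/12,000) × 76.9 = 6.921
  8–21 yr: (1,440/12,000) × 66.8 = 8.016
  22+ yr: (3,360/12,000) × 57.1 = 15.988
Post-stratified estimate = 63.136 → 63.1%.

63.1%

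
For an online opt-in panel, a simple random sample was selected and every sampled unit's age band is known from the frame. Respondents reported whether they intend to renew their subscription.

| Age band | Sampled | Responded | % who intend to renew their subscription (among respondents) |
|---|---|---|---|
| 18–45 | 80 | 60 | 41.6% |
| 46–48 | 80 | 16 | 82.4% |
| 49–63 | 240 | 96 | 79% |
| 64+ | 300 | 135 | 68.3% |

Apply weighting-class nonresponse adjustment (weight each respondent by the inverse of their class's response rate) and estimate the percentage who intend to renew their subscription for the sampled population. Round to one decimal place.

70.5%

Response rates by class: 18–45 60/80 = 75%, 46–48 16/80 = 20%, 49–63 96/240 = 40%, 64+ 135/300 = 45%.
Weighting each respondent by the inverse class response rate inflates each class back to its sampled size, so the class weight is n_sampled:
  18–45: 80 × 41.6 = 3328
  46–48: 80 × 82.4 = 6592
  49–63: 240 × 79 = 18,960
  64+: 300 × 68.3 = 20,490
Adjusted estimate = 49,370 / 700 = 70.5286 → 70.5%.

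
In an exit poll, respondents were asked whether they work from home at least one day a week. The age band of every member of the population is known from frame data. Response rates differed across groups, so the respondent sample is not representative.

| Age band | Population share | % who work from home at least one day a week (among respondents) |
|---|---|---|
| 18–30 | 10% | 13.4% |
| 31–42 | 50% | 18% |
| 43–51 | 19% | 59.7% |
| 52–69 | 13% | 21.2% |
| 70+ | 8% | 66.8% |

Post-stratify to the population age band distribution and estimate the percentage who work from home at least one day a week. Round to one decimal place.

29.8%

Weight each group's respondent value by its population share:
  18–30: 0.1 × 13.4 = 1.34
  31–42: 0.5 × 18 = 9
  43–51: 0.19 × 59.7 = 11.343
  52–69: 0.13 × 21.2 = 2.756
  70+: 0.08 × 66.8 = 5.344
Post-stratified estimate = 29.783 → 29.8%.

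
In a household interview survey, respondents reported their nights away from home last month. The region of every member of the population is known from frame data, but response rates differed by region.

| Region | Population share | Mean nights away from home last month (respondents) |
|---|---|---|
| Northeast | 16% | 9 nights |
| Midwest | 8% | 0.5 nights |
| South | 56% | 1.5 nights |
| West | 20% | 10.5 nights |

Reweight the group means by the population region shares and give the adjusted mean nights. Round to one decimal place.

Reweight to the known region distribution:
  Northeast: 0.16 × 9 = 1.44
  Midwest: 0.08 × 0.5 = 0.04
  South: 0.56 × 1.5 = 0.84
  West: 0.2 × 10.5 = 2.1
Post-stratified estimate = 4.42 → 4.4.

4.4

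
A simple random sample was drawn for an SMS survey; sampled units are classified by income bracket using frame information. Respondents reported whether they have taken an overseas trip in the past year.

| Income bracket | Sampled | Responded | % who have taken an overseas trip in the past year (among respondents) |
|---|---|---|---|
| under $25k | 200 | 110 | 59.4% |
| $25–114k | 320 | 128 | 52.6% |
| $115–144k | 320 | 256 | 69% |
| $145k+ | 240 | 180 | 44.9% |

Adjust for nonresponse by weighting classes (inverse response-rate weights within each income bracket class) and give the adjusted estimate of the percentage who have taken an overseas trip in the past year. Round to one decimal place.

Response rates by class: under $25k 110/200 = 55%, $25–114k 128/320 = 40%, $115–144k 256/320 = 80%, $145k+ 180/240 = 75%.
Inverse-response-rate weighting restores each class to its sampled count, so class totals weight by n_sampled:
  under $25k: 200 × 59.4 = 11,880
  $25–114k: 320 × 52.6 = 16,832
  $115–144k: 320 × 69 = 22,080
  $145k+: 240 × 44.9 = 10,776
Adjusted estimate = 61,568 / 1,080 = 57.0074 → 57.0%.

57.0%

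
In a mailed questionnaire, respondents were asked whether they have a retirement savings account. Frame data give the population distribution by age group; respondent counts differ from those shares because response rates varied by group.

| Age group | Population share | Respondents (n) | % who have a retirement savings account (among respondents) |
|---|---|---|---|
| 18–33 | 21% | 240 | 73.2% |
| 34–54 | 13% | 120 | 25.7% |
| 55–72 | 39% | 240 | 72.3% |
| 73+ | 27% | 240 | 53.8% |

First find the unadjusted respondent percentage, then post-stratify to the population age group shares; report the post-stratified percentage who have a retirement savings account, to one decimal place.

Unadjusted (pooled respondent) estimate weights by respondent counts:
  (240/840)×73.2 + (120/840)×25.7 + (240/840)×72.3 + (240/840)×53.8 = 60.6143%
Post-stratifying to population shares instead:
  0.21×73.2 + 0.13×25.7 + 0.39×72.3 + 0.27×53.8 = 61.436%

61.4%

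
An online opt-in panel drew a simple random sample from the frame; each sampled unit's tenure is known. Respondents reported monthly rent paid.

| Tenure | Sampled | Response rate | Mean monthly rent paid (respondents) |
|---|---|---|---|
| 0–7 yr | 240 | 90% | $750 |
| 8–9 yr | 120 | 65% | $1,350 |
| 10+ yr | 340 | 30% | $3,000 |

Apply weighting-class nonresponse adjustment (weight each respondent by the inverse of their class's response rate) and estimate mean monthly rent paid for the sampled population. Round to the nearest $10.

With weight = n_sampled/n_responded per class, the weighted class total is n_sampled:
  0–7 yr: 240 × 750 = 180,000
  8–9 yr: 120 × 1350 = 162,000
  10+ yr: 340 × 3000 = 1,020,000
Adjusted estimate = 1,362,000 / 700 = 1945.71 → $1,950.

$1,950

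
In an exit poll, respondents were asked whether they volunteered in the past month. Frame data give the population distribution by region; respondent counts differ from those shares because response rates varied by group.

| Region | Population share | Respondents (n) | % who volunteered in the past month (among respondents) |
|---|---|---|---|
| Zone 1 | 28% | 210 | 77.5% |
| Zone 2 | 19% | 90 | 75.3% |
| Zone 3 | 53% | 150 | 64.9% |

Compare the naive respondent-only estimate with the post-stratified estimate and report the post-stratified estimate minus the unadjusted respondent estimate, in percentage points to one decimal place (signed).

-2.5 percentage points

Naive respondent-only estimate (weights = respondent counts):
  (210/450)×77.5 + (90/450)×75.3 + (150/450)×64.9 = 72.86%
Post-stratified estimate weights by population shares:
  0.28×77.5 + 0.19×75.3 + 0.53×64.9 = 70.404%
Difference = 70.404 − 72.86 = -2.456 pp.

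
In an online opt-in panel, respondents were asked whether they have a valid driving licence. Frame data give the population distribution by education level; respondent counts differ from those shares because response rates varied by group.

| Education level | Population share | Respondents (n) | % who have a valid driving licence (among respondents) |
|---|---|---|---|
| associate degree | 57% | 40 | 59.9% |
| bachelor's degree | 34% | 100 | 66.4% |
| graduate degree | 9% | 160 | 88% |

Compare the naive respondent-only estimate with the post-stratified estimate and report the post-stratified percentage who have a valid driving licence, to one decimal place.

Without adjustment, the pooled respondent share is:
  (40/300)×59.9 + (100/300)×66.4 + (160/300)×88 = 77.0533%
Post-stratified estimate weights by population shares:
  0.57×59.9 + 0.34×66.4 + 0.09×88 = 64.639%

64.6%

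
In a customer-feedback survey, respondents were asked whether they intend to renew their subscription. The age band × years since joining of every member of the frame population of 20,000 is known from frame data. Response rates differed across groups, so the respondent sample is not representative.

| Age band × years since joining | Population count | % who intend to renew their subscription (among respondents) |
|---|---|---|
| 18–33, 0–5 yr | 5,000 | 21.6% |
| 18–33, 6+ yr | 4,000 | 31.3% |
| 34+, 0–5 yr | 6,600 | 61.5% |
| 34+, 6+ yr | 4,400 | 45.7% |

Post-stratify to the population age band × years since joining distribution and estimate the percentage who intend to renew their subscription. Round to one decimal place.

42.0%

Weight each group's respondent value by its population share:
  18–33, 0–5 yr: (5,000/20,000) × 21.6 = 5.4
  18–33, 6+ yr: (4,000/20,000) × 31.3 = 6.26
  34+, 0–5 yr: (6,600/20,000) × 61.5 = 20.295
  34+, 6+ yr: (4,400/20,000) × 45.7 = 10.054
Post-stratified estimate = 42.009 → 42.0%.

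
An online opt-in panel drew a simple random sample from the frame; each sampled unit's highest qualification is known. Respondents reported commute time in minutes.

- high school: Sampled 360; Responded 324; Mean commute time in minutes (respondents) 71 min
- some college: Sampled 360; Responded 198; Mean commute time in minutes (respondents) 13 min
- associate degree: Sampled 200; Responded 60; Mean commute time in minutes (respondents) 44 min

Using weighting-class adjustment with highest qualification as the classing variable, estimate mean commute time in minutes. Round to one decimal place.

42.4

Class response rates: high school 324/360 = 90%, some college 198/360 = 55%, associate degree 60/200 = 30%.
Each respondent's weight = sampled/responded in their class; summing within a class gives n_sampled, so:
  high school: 360 × 71 = 25,560
  some college: 360 × 13 = 4680
  associate degree: 200 × 44 = 8800
Adjusted estimate = 39,040 / 920 = 42.4348 → 42.4.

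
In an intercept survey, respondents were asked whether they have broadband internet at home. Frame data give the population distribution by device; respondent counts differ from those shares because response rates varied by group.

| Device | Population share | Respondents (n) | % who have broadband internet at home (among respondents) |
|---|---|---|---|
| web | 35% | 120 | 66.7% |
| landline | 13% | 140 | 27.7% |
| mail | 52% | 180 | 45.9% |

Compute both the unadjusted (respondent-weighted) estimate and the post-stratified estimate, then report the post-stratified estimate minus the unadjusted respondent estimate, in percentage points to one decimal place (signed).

+5.0 percentage points

Unadjusted (pooled respondent) estimate weights by respondent counts:
  (120/440)×66.7 + (140/440)×27.7 + (180/440)×45.9 = 45.7818%
Post-stratifying to population shares instead:
  0.35×66.7 + 0.13×27.7 + 0.52×45.9 = 50.814%
Difference = 50.814 − 45.7818 = 5.0322 pp.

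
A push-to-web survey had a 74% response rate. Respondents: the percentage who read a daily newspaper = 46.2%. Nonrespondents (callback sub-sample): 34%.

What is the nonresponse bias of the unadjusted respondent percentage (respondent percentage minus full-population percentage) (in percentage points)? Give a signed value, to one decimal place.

+3.2 percentage points

Nonresponse fraction = 1 − 0.74 = 0.26.
Bias = (nonresponse fraction) × (respondent percentage − nonrespondent percentage)
     = 0.26 × (46.2 − 34) = 0.26 × 12.2 = 3.172.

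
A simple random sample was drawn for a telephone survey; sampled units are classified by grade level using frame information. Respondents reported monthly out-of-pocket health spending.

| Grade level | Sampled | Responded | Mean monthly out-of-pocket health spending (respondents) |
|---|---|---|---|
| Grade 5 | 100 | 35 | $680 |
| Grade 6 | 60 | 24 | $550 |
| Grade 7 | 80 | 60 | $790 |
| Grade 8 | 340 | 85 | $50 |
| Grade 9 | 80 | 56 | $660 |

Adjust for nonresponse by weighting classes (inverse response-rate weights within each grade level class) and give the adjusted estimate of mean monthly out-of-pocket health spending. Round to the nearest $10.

Class response rates: Grade 5 35/100 = 35%, Grade 6 24/60 = 40%, Grade 7 60/80 = 75%, Grade 8 85/340 = 25%, Grade 9 56/80 = 70%.
With weight = n_sampled/n_responded per class, the weighted class total is n_sampled:
  Grade 5: 100 × 680 = 68,000
  Grade 6: 60 × 550 = 33,000
  Grade 7: 80 × 790 = 63,200
  Grade 8: 340 × 50 = 17,000
  Grade 9: 80 × 660 = 52,800
Adjusted estimate = 234,000 / 660 = 354.545 → $350.

$350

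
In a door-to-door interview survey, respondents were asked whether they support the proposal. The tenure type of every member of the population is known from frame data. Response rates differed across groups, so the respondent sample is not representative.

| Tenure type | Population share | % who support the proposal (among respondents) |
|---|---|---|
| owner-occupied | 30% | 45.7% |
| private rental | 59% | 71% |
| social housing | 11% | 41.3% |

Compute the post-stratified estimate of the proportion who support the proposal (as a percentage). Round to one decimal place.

Weight each group's respondent value by its population share:
  owner-occupied: 0.3 × 45.7 = 13.71
  private rental: 0.59 × 71 = 41.89
  social housing: 0.11 × 41.3 = 4.543
Post-stratified estimate = 60.143 → 60.1%.

60.1%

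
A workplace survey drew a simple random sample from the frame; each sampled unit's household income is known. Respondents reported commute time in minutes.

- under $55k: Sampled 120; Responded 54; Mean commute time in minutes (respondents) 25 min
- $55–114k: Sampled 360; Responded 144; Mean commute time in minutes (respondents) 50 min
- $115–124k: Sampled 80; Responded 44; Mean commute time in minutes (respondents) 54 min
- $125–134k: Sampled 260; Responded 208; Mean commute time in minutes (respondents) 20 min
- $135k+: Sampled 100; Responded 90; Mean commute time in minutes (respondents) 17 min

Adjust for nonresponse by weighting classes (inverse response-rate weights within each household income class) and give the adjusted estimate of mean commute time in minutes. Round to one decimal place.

35.0

Response rates by class: under $55k 54/120 = 45%, $55–114k 144/360 = 40%, $115–124k 44/80 = 55%, $125–134k 208/260 = 80%, $135k+ 90/100 = 90%.
Weighting each respondent by the inverse class response rate inflates each class back to its sampled size, so the class weight is n_sampled:
  under $55k: 120 × 25 = 3000
  $55–114k: 360 × 50 = 18,000
  $115–124k: 80 × 54 = 4320
  $125–134k: 260 × 20 = 5200
  $135k+: 100 × 17 = 1700
Adjusted estimate = 32,220 / 920 = 35.0217 → 35.0.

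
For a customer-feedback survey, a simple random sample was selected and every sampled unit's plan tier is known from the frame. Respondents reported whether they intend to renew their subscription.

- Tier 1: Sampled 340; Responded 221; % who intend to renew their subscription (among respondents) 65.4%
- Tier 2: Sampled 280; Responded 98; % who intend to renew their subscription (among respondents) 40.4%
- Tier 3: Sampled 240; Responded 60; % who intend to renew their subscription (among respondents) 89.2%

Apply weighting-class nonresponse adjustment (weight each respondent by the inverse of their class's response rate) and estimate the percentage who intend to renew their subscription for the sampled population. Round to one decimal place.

63.9%

Class response rates: Tier 1 221/340 = 65%, Tier 2 98/280 = 35%, Tier 3 60/240 = 25%.
Inverse-response-rate weighting restores each class to its sampled count, so class totals weight by n_sampled:
  Tier 1: 340 × 65.4 = 22236
  Tier 2: 280 × 40.4 = 11,312
  Tier 3: 240 × 89.2 = 21,408
Adjusted estimate = 54,956 / 860 = 63.9023 → 63.9%.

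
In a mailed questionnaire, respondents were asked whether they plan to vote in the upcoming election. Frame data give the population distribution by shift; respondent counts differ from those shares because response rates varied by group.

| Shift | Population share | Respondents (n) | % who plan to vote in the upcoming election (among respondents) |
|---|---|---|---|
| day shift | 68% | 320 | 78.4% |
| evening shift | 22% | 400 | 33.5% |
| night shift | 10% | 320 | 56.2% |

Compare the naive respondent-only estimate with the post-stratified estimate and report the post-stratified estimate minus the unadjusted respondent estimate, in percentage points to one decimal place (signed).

Unadjusted (pooled respondent) estimate weights by respondent counts:
  (320/1040)×78.4 + (400/1040)×33.5 + (320/1040)×56.2 = 54.3%
Reweighting by population shift shares:
  0.68×78.4 + 0.22×33.5 + 0.1×56.2 = 66.302%
Difference = 66.302 − 54.3 = 12.002 pp.

+12.0 percentage points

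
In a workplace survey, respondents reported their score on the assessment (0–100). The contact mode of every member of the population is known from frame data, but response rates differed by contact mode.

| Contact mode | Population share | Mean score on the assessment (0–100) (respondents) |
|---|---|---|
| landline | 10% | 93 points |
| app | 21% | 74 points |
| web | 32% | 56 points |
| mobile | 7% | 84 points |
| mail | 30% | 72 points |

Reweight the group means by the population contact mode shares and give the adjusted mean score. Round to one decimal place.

70.2

Post-stratification weights by population share, not respondent share:
  landline: 0.1 × 93 = 9.3
  app: 0.21 × 74 = 15.54
  web: 0.32 × 56 = 17.92
  mobile: 0.07 × 84 = 5.88
  mail: 0.3 × 72 = 21.6
Post-stratified estimate = 70.24 → 70.2.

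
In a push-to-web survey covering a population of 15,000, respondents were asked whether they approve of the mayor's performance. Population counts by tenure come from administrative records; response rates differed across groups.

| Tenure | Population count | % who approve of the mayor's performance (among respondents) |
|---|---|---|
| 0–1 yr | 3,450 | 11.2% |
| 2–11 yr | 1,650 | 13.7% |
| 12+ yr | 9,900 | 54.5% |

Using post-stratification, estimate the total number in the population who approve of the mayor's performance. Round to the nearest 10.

Estimated count per cell = population count × respondent percentage:
  0–1 yr: 3,450 × 11.2% = 386.4
  2–11 yr: 1,650 × 13.7% = 226.05
  12+ yr: 9,900 × 54.5% = 5395.5
Estimated total = 6007.95 → 6,010.

6,010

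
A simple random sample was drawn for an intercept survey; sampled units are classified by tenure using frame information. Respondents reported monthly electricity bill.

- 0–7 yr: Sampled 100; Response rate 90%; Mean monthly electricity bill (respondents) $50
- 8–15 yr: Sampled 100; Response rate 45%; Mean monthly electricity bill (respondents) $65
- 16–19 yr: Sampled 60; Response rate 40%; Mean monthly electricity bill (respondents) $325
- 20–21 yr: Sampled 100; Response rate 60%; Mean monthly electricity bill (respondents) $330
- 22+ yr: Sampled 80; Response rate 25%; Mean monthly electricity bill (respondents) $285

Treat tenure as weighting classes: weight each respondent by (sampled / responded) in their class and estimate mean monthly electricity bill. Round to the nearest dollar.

Inverse-response-rate weighting restores each class to its sampled count, so class totals weight by n_sampled:
  0–7 yr: 100 × 50 = 5000
  8–15 yr: 100 × 65 = 6500
  16–19 yr: 60 × 325 = 19,500
  20–21 yr: 100 × 330 = 33,000
  22+ yr: 80 × 285 = 22,800
Adjusted estimate = 86,800 / 440 = 197.273 → $197.

$197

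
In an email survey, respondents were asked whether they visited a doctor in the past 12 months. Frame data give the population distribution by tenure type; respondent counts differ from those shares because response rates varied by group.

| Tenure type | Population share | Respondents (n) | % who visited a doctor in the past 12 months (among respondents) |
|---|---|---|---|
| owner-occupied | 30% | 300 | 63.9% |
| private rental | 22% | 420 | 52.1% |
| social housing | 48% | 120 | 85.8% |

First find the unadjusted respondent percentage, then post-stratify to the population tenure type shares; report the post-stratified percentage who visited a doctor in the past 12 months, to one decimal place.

Naive respondent-only estimate (weights = respondent counts):
  (300/840)×63.9 + (420/840)×52.1 + (120/840)×85.8 = 61.1286%
Reweighting by population tenure type shares:
  0.3×63.9 + 0.22×52.1 + 0.48×85.8 = 71.816%

71.8%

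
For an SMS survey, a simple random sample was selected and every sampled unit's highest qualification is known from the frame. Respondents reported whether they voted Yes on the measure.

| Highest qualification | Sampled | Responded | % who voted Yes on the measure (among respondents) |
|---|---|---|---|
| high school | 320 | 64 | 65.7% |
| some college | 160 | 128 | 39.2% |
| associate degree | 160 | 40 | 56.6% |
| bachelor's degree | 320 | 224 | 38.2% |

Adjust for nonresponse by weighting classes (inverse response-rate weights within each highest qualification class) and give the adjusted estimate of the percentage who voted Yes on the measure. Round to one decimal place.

50.6%

Class response rates: high school 64/320 = 20%, some college 128/160 = 80%, associate degree 40/160 = 25%, bachelor's degree 224/320 = 70%.
Inverse-response-rate weighting restores each class to its sampled count, so class totals weight by n_sampled:
  high school: 320 × 65.7 = 21,024
  some college: 160 × 39.2 = 6272
  associate degree: 160 × 56.6 = 9056
  bachelor's degree: 320 × 38.2 = 12,224
Adjusted estimate = 48,576 / 960 = 50.6 → 50.6%.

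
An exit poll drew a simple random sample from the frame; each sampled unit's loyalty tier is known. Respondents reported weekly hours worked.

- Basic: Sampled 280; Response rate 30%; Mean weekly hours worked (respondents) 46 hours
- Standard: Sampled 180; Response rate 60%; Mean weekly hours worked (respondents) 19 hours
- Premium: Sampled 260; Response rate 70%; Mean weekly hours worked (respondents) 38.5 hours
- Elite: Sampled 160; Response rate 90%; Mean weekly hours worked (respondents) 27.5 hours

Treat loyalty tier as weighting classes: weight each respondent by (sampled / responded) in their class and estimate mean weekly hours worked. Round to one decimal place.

34.9

Inverse-response-rate weighting restores each class to its sampled count, so class totals weight by n_sampled:
  Basic: 280 × 46 = 12,880
  Standard: 180 × 19 = 3420
  Premium: 260 × 38.5 = 10,010
  Elite: 160 × 27.5 = 4400
Adjusted estimate = 30,710 / 880 = 34.8977 → 34.9.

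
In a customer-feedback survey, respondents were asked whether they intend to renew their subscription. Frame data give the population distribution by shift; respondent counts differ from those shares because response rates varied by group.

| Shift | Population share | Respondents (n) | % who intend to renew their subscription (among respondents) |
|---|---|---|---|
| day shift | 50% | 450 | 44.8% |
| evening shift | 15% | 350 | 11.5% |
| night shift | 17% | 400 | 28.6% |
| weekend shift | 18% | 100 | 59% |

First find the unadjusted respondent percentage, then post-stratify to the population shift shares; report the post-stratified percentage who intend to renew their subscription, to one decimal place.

Unadjusted (pooled respondent) estimate weights by respondent counts:
  (450/1300)×44.8 + (350/1300)×11.5 + (400/1300)×28.6 + (100/1300)×59 = 31.9423%
Post-stratifying to population shares instead:
  0.5×44.8 + 0.15×11.5 + 0.17×28.6 + 0.18×59 = 39.607%

39.6%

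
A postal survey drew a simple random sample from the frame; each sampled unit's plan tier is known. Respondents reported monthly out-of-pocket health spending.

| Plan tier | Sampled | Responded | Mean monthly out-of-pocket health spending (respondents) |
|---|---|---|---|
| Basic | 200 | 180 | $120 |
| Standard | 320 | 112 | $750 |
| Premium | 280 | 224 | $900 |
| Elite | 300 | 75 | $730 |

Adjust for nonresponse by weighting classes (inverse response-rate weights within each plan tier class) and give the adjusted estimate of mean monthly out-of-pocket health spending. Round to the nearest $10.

$670

Response rates by class: Basic 180/200 = 90%, Standard 112/320 = 35%, Premium 224/280 = 80%, Elite 75/300 = 25%.
Inverse-response-rate weighting restores each class to its sampled count, so class totals weight by n_sampled:
  Basic: 200 × 120 = 24,000
  Standard: 320 × 750 = 240,000
  Premium: 280 × 900 = 252,000
  Elite: 300 × 730 = 219,000
Adjusted estimate = 735,000 / 1,100 = 668.182 → $670.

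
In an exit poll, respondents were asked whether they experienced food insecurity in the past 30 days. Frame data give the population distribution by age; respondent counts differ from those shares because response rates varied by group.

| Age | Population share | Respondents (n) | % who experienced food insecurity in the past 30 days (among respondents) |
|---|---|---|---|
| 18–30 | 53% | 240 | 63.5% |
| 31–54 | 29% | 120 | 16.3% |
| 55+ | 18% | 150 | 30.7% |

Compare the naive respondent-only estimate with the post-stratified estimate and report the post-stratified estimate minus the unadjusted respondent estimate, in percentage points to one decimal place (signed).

+1.2 percentage points

Naive respondent-only estimate (weights = respondent counts):
  (240/510)×63.5 + (120/510)×16.3 + (150/510)×30.7 = 42.7471%
Post-stratified estimate weights by population shares:
  0.53×63.5 + 0.29×16.3 + 0.18×30.7 = 43.908%
Difference = 43.908 − 42.7471 = 1.1609 pp.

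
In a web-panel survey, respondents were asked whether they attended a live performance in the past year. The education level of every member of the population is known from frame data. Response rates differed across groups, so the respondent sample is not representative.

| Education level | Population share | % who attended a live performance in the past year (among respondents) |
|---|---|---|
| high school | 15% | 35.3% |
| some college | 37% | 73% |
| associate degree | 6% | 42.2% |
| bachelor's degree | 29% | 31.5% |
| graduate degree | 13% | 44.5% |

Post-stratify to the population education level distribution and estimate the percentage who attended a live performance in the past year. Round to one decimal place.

Reweight to the known education level distribution:
  high school: 0.15 × 35.3 = 5.295
  some college: 0.37 × 73 = 27.01
  associate degree: 0.06 × 42.2 = 2.532
  bachelor's degree: 0.29 × 31.5 = 9.135
  graduate degree: 0.13 × 44.5 = 5.785
Post-stratified estimate = 49.757 → 49.8%.

49.8%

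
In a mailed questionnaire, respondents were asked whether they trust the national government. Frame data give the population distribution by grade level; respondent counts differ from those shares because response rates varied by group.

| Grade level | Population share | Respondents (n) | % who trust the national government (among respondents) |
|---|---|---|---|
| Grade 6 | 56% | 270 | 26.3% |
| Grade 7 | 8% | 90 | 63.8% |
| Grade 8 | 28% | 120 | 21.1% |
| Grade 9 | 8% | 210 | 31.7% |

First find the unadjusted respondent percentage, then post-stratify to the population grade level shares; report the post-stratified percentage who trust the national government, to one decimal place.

Naive respondent-only estimate (weights = respondent counts):
  (270/690)×26.3 + (90/690)×63.8 + (120/690)×21.1 + (210/690)×31.7 = 31.9304%
Reweighting by population grade level shares:
  0.56×26.3 + 0.08×63.8 + 0.28×21.1 + 0.08×31.7 = 28.276%

28.3%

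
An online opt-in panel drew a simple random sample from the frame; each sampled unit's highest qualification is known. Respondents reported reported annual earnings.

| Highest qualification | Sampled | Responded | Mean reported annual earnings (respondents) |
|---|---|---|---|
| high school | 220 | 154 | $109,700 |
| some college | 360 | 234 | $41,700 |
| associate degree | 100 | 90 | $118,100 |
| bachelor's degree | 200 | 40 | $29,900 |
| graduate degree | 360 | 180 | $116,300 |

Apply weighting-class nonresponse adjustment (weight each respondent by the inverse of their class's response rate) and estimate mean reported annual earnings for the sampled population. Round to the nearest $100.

$79,700

Response rates by class: high school 154/220 = 70%, some college 234/360 = 65%, associate degree 90/100 = 90%, bachelor's degree 40/200 = 20%, graduate degree 180/360 = 50%.
Each respondent's weight = sampled/responded in their class; summing within a class gives n_sampled, so:
  high school: 220 × 109,700 = 24,134,000
  some college: 360 × 41,700 = 15,012,000
  associate degree: 100 × 118,100 = 11,810,000
  bachelor's degree: 200 × 29,900 = 5,980,000
  graduate degree: 360 × 116,300 = 41,868,000
Adjusted estimate = 98,804,000 / 1,240 = 79680.6 → $79,700.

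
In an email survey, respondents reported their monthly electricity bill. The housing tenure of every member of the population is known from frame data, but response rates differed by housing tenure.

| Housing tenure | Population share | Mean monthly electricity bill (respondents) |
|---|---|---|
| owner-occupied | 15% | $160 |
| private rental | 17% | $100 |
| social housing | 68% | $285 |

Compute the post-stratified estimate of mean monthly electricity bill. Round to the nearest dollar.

$235

Each cell contributes population-share × respondent value:
  owner-occupied: 0.15 × 160 = 24
  private rental: 0.17 × 100 = 17
  social housing: 0.68 × 285 = 193.8
Post-stratified estimate = 234.8 → $235.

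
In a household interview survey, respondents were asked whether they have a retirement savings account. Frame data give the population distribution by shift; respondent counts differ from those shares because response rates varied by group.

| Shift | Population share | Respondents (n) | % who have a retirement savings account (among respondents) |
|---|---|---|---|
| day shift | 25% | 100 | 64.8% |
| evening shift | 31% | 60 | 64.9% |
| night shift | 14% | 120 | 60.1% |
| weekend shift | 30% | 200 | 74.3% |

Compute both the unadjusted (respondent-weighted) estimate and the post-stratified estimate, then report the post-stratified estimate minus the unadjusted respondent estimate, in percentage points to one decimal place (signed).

Without adjustment, the pooled respondent share is:
  (100/480)×64.8 + (60/480)×64.9 + (120/480)×60.1 + (200/480)×74.3 = 67.5958%
Post-stratifying to population shares instead:
  0.25×64.8 + 0.31×64.9 + 0.14×60.1 + 0.3×74.3 = 67.023%
Difference = 67.023 − 67.5958 = -0.5728 pp.

-0.6 percentage points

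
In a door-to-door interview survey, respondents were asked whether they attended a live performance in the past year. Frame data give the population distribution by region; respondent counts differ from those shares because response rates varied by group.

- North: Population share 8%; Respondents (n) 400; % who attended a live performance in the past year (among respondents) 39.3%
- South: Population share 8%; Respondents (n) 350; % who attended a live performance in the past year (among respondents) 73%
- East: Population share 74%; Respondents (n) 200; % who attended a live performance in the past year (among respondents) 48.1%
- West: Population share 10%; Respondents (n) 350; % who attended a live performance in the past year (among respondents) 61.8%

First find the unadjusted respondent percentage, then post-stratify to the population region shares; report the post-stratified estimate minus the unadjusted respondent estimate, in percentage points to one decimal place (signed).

Naive respondent-only estimate (weights = respondent counts):
  (400/1300)×39.3 + (350/1300)×73 + (200/1300)×48.1 + (350/1300)×61.8 = 55.7846%
Post-stratifying to population shares instead:
  0.08×39.3 + 0.08×73 + 0.74×48.1 + 0.1×61.8 = 50.758%
Difference = 50.758 − 55.7846 = -5.0266 pp.

-5.0 percentage points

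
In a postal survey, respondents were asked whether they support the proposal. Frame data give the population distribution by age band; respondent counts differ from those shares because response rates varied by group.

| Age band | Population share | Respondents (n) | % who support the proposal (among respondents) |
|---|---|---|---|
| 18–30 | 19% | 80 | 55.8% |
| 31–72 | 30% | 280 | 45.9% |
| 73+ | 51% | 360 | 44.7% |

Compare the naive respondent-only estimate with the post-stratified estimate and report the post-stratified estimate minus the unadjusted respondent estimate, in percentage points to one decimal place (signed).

+0.8 percentage points

Naive respondent-only estimate (weights = respondent counts):
  (80/720)×55.8 + (280/720)×45.9 + (360/720)×44.7 = 46.4%
Post-stratifying to population shares instead:
  0.19×55.8 + 0.3×45.9 + 0.51×44.7 = 47.169%
Difference = 47.169 − 46.4 = 0.769 pp.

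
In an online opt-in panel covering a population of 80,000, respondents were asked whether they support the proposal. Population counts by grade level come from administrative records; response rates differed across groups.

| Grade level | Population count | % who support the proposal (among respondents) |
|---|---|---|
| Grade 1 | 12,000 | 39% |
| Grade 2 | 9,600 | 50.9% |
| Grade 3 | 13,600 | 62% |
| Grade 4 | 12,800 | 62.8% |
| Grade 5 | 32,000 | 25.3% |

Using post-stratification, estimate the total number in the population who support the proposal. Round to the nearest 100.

34,100

Each cell contributes its population count × the respondent rate:
  Grade 1: 12,000 × 39% = 4680
  Grade 2: 9,600 × 50.9% = 4886.4
  Grade 3: 13,600 × 62% = 8432
  Grade 4: 12,800 × 62.8% = 8038.4
  Grade 5: 32,000 × 25.3% = 8096
Estimated total = 34132.8 → 34,100.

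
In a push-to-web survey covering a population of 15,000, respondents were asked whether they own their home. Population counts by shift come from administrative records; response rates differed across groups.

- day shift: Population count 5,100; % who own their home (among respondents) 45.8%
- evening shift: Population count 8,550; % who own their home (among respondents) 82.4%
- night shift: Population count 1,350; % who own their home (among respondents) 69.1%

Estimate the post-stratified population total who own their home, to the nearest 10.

10,310

Estimated count per cell = population count × respondent percentage:
  day shift: 5,100 × 45.8% = 2335.8
  evening shift: 8,550 × 82.4% = 7045.2
  night shift: 1,350 × 69.1% = 932.85
Estimated total = 10313.9 → 10,310.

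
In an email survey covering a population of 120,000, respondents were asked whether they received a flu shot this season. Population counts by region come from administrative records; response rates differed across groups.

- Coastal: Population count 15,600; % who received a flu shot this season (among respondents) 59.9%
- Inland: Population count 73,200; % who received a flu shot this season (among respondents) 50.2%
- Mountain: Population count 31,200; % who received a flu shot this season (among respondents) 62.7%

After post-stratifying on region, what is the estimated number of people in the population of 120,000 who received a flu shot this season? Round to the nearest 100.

Each cell contributes its population count × the respondent rate:
  Coastal: 15,600 × 59.9% = 9344.4
  Inland: 73,200 × 50.2% = 36746.4
  Mountain: 31,200 × 62.7% = 19562.4
Estimated total = 65653.2 → 65,700.

65,700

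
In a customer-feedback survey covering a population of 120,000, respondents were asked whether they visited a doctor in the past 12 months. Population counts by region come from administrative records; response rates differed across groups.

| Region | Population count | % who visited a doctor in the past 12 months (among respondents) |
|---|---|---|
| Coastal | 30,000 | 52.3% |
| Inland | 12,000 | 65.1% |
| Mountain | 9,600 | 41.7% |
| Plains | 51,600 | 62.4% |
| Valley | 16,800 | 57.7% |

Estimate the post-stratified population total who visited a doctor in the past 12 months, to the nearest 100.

Each cell contributes its population count × the respondent rate:
  Coastal: 30,000 × 52.3% = 15,690
  Inland: 12,000 × 65.1% = 7812
  Mountain: 9,600 × 41.7% = 4003.2
  Plains: 51,600 × 62.4% = 32198.4
  Valley: 16,800 × 57.7% = 9693.6
Estimated total = 69397.2 → 69,400.

69,400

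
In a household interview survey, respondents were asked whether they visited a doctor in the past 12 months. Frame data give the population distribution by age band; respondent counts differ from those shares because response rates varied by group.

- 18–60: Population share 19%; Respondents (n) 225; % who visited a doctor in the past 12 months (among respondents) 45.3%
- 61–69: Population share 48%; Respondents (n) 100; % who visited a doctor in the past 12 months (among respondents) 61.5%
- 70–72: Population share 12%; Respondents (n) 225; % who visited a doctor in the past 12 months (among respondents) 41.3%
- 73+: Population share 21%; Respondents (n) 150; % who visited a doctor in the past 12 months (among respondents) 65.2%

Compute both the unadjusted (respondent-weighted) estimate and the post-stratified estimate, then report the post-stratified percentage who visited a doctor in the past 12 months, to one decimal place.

56.8%

Unadjusted (pooled respondent) estimate weights by respondent counts:
  (225/700)×45.3 + (100/700)×61.5 + (225/700)×41.3 + (150/700)×65.2 = 50.5929%
Post-stratified estimate weights by population shares:
  0.19×45.3 + 0.48×61.5 + 0.12×41.3 + 0.21×65.2 = 56.775%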